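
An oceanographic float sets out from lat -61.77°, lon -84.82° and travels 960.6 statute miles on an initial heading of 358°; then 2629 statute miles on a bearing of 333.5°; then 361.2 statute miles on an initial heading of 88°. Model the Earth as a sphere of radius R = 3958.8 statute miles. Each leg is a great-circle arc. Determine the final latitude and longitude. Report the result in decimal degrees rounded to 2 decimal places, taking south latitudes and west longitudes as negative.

Apply the spherical direct solution leg by leg, carrying full precision between legs.
Leg 1: from (-61.77°, -84.82°), δ = 960.6/3958.8 = 0.242649 rad, θ = 358° → φ = -47.87°, λ = -85.54°.
Leg 2: from (-47.87°, -85.54°), δ = 2629/3958.8 = 0.664090 rad, θ = 333.5° → φ = -12.36°, λ = -101.89°.
Leg 3: from (-12.36°, -101.89°), δ = 361.2/3958.8 = 0.091240 rad, θ = 88° → φ = -12.13°, λ = -96.54°.

latitude -12.13°, longitude -96.54°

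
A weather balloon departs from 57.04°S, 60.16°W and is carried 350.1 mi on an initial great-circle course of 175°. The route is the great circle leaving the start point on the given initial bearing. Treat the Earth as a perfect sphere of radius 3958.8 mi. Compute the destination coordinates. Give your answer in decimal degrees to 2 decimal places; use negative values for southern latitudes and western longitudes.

Central angle δ = d/R = 0.088436 rad.
Converting: φ₁ = -0.995536 rad, θ = 3.054326 rad.
sin φ₂ = sin φ₁ cos δ + cos φ₁ sin δ cos θ = (-0.839051)(0.996092) + (0.544053)(0.088321)(-0.996195) = -0.883640
φ₂ = asin(-0.883640) = -1.083581 rad = -62.08°.
For the longitude increment, Δλ = atan2( sin θ sin δ cos φ₁, cos δ − sin φ₁ sin φ₂ ) = atan2(0.004188, 0.254673) = 0.94°.
λ₂ = λ₁ + Δλ = -59.22°.

latitude -62.08°, longitude -59.22°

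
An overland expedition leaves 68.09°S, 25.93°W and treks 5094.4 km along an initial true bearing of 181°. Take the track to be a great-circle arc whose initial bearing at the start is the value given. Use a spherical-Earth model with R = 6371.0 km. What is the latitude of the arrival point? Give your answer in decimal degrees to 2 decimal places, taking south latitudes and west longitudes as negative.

Central angle δ = d/R = 0.799623 rad.
With φ₁ = -68.09° = -1.188395 rad and θ = 181° = 3.159046 rad:
Applying the spherical law of cosines for sides, sin φ₂ = sin φ₁ cos δ + cos φ₁ sin δ cos θ = -0.914178, so φ₂ = -66.09°.
Then Δλ = atan2(-0.004670, -0.151171) = -3.110710 rad, from sin θ sin δ cos φ₁ over cos δ − sin φ₁ sin φ₂.
λ₂ = -25.93° + -178.23° = -204.16°, normalized to (−180°, 180°] → 155.84°.

latitude -66.09°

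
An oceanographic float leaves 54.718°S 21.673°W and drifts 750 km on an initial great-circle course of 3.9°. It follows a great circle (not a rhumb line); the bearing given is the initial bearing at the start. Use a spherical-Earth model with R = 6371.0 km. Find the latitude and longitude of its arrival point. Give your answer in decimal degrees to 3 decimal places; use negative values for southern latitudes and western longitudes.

latitude -47.987°, longitude -20.989°

The arc subtends δ = 750/6371 = 0.117721 rad at the centre.
Converting: φ₁ = -0.955009 rad, θ = 0.068068 rad.
Destination latitude: φ₂ = arcsin( sin φ₁ cos δ + cos φ₁ sin δ cos θ ) = arcsin(-0.742988) = -47.987°.
For the longitude increment, Δλ = atan2( sin θ sin δ cos φ₁, cos δ − sin φ₁ sin φ₂ ) = atan2(0.004614, 0.386564) = 0.684°.
Hence λ₂ = -21.673° + 0.684° = -20.989°.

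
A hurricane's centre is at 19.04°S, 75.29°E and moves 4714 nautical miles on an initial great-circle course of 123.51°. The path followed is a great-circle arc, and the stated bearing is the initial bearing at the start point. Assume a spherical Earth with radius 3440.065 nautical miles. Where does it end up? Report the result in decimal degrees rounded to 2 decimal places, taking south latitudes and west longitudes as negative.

latitude -35.20°, longitude 164.47°

The arc subtends δ = 4714/3440.065 = 1.370323 rad at the centre.
Converting: φ₁ = -0.332311 rad, θ = 2.155656 rad.
Applying the spherical law of cosines for sides, sin φ₂ = sin φ₁ cos δ + cos φ₁ sin δ cos θ = -0.576390, so φ₂ = -35.20°.
Then Δλ = atan2(0.772389, 0.011099) = 1.556428 rad, from sin θ sin δ cos φ₁ over cos δ − sin φ₁ sin φ₂.
λ₂ = λ₁ + Δλ = 164.47°.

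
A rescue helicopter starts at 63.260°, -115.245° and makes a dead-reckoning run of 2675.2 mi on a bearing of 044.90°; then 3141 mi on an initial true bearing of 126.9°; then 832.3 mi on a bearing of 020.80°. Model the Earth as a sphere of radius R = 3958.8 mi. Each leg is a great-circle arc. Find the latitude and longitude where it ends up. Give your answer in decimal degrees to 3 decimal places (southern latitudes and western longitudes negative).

Apply the spherical direct solution leg by leg, carrying full precision between legs.
Leg 1: from (63.260°, -115.245°), δ = 2675.2/3958.8 = 0.675760 rad, θ = 44.9° → φ = 63.656°, λ = -19.474°.
Leg 2: from (63.656°, -19.474°), δ = 3141/3958.8 = 0.793422 rad, θ = 126.9° → φ = 26.018°, λ = 19.891°.
Leg 3: from (26.018°, 19.891°), δ = 832.3/3958.8 = 0.210240 rad, θ = 20.8° → φ = 37.180°, λ = 25.228°.

latitude 37.180°, longitude 25.228°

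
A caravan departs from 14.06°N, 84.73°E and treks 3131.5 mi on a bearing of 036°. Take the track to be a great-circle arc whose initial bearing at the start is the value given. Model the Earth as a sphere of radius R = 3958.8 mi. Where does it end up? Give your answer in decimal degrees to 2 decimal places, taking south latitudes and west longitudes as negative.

The arc subtends δ = 3131.5/3958.8 = 0.791023 rad at the centre.
Converting: φ₁ = 0.245393 rad, θ = 0.628319 rad.
sin φ₂ = sin φ₁ cos δ + cos φ₁ sin δ cos θ = (0.242938)(0.703119) + (0.970042)(0.711073)(0.809017) = 0.728850
φ₂ = asin(0.728850) = 0.816641 rad = 46.79°.
For the longitude increment, Δλ = atan2( sin θ sin δ cos φ₁, cos δ − sin φ₁ sin φ₂ ) = atan2(0.405437, 0.526053) = 37.62°.
Hence λ₂ = 84.73° + 37.62° = 122.35°.

latitude 46.79°, longitude 122.35°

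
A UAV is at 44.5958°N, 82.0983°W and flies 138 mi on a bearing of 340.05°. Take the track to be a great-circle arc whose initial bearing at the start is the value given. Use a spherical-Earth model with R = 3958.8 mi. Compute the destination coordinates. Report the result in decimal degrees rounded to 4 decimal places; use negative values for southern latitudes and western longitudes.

The arc subtends δ = 138/3958.8 = 0.034859 rad at the centre.
With φ₁ = 44.5958° = 0.778344 rad and θ = 340.05° = 5.934992 rad:
Applying the spherical law of cosines for sides, sin φ₂ = sin φ₁ cos δ + cos φ₁ sin δ cos θ = 0.725002, so φ₂ = 46.4690°.
Then Δλ = atan2(-0.008468, 0.490368) = -0.017266 rad, from sin θ sin δ cos φ₁ over cos δ − sin φ₁ sin φ₂.
λ₂ = λ₁ + Δλ = -83.0876°.

latitude 46.4690°, longitude -83.0876°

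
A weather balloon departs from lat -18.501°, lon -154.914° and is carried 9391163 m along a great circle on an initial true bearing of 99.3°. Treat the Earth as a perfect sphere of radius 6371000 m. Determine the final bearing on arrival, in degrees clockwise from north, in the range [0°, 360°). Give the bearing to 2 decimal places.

δ = 9391163/6371000 = 1.474049 rad (84.4568°).
Start latitude φ₁ = -0.322903 rad; initial bearing θ = 1.733112 rad.
Applying the spherical law of cosines for sides, sin φ₂ = sin φ₁ cos δ + cos φ₁ sin δ cos θ = -0.183187, so φ₂ = -10.555°.
Δλ = atan2( sin θ sin δ cos φ₁ , cos δ − sin φ₁ sin φ₂ ) = atan2(0.931477, 0.038468) = 1.529522 rad = 87.635°.
Hence λ₂ = -154.914° + 87.635° = -67.279°.
The forward bearing on arrival equals the back-azimuth from the destination plus 180°.
Back-azimuth from P₂ (-10.56°, -67.28°) to P₁ (-18.50°, -154.91°), with Δλ' = λ₁ − λ₂ = -87.64°: atan2( sin Δλ' cos φ₁ , cos φ₂ sin φ₁ − sin φ₂ cos φ₁ cos Δλ' ) = 252.17°.
Final bearing = (252.17° + 180°) mod 360° = 72.17°.

final bearing 72.17°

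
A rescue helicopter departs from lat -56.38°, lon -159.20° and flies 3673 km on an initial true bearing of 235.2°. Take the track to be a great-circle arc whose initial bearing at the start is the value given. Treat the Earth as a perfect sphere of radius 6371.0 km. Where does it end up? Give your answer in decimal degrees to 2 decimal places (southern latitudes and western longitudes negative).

The arc subtends δ = 3673/6371 = 0.576519 rad at the centre.
Converting: φ₁ = -0.984017 rad, θ = 4.105014 rad.
Destination latitude: φ₂ = arcsin( sin φ₁ cos δ + cos φ₁ sin δ cos θ ) = arcsin(-0.870381) = -60.50°.
Then Δλ = atan2(-0.247837, 0.113574) = -1.141092 rad, from sin θ sin δ cos φ₁ over cos δ − sin φ₁ sin φ₂.
λ₂ = -159.20° + -65.38° = -224.58°, normalized to (−180°, 180°] → 135.42°.

latitude -60.50°, longitude 135.42°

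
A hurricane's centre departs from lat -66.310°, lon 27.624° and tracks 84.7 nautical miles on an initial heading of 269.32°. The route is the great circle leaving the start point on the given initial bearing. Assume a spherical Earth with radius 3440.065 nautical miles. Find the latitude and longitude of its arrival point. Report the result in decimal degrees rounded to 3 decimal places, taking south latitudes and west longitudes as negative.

latitude -66.287°, longitude 24.114°

The arc subtends δ = 84.7/3440.065 = 0.024622 rad at the centre.
Start latitude φ₁ = -1.157328 rad; initial bearing θ = 4.700521 rad.
sin φ₂ = sin φ₁ cos δ + cos φ₁ sin δ cos θ = (-0.915733)(0.999697) + (0.401788)(0.024619)(-0.011868) = -0.915573
φ₂ = asin(-0.915573) = -1.156929 rad = -66.287°.
Δλ = atan2( sin θ sin δ cos φ₁ , cos δ − sin φ₁ sin φ₂ ) = atan2(-0.009891, 0.161277) = -0.061252 rad = -3.510°.
λ₂ = λ₁ + Δλ = 24.114°.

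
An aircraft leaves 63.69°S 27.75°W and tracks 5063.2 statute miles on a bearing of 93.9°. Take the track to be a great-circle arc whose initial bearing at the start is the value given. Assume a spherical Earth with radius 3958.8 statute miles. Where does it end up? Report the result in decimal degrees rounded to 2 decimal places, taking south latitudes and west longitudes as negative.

The arc subtends δ = 5063.2/3958.8 = 1.278973 rad at the centre.
Converting: φ₁ = -1.111600 rad, θ = 1.638864 rad.
Destination latitude: φ₂ = arcsin( sin φ₁ cos δ + cos φ₁ sin δ cos θ ) = arcsin(-0.286767) = -16.66°.
For the longitude increment, Δλ = atan2( sin θ sin δ cos φ₁, cos δ − sin φ₁ sin φ₂ ) = atan2(0.423505, 0.030638) = 85.86°.
λ₂ = λ₁ + Δλ = 58.11°.

latitude -16.66°, longitude 58.11°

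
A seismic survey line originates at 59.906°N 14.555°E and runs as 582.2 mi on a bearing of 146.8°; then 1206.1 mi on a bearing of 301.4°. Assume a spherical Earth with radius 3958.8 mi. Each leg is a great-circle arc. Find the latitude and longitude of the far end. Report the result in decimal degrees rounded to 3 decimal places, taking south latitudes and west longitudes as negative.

Apply the spherical direct solution leg by leg, carrying full precision between legs.
Leg 1: from (59.906°, 14.555°), δ = 582.2/3958.8 = 0.147065 rad, θ = 146.8° → φ = 52.597°, λ = 22.146°.
Leg 2: from (52.597°, 22.146°), δ = 1206.1/3958.8 = 0.304663 rad, θ = 301.4° → φ = 58.510°, λ = -7.206°.

latitude 58.510°, longitude -7.206°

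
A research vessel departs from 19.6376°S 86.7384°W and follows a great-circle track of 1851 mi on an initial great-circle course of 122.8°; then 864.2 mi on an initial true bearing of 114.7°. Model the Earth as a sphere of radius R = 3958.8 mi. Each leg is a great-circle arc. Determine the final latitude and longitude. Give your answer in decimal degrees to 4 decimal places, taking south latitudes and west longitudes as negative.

latitude -36.4500°, longitude -46.0445°

Apply the spherical direct solution leg by leg, carrying full precision between legs.
Leg 1: from (-19.6376°, -86.7384°), δ = 1851/3958.8 = 0.467566 rad, θ = 122.8° → φ = -32.0023°, λ = -60.2030°.
Leg 2: from (-32.0023°, -60.2030°), δ = 864.2/3958.8 = 0.218298 rad, θ = 114.7° → φ = -36.4500°, λ = -46.0445°.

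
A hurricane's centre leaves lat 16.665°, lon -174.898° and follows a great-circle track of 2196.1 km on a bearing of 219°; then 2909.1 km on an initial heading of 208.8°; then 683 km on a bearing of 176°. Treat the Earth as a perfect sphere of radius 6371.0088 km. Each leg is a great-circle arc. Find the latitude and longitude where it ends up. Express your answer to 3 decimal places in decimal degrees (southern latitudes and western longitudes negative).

Apply the spherical direct solution leg by leg, carrying full precision between legs.
Leg 1: from (16.665°, -174.898°), δ = 2196.1/6371.0088 = 0.344702 rad, θ = 219° → φ = 1.050°, λ = 172.822°.
Leg 2: from (1.050°, 172.822°), δ = 2909.1/6371.0088 = 0.456615 rad, θ = 208.8° → φ = -21.707°, λ = 159.606°.
Leg 3: from (-21.707°, 159.606°), δ = 683/6371.0088 = 0.107204 rad, θ = 176° → φ = -27.834°, λ = 160.089°.

latitude -27.834°, longitude 160.089°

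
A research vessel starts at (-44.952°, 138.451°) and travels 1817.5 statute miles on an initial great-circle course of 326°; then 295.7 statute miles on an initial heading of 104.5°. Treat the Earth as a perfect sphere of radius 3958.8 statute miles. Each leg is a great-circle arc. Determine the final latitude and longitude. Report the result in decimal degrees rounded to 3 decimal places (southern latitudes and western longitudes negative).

Apply the spherical direct solution leg by leg, carrying full precision between legs.
Leg 1: from (-44.952°, 138.451°), δ = 1817.5/3958.8 = 0.459104 rad, θ = 326° → φ = -21.923°, λ = 122.958°.
Leg 2: from (-21.923°, 122.958°), δ = 295.7/3958.8 = 0.074694 rad, θ = 104.5° → φ = -22.933°, λ = 127.457°.

latitude -22.933°, longitude 127.457°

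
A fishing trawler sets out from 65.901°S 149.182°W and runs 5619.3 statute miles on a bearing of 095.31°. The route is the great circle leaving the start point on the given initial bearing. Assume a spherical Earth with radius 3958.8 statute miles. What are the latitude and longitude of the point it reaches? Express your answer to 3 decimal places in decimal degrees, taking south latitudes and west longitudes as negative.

latitude -10.078°, longitude -57.905°

The arc subtends δ = 5619.3/3958.8 = 1.419445 rad at the centre.
Start latitude φ₁ = -1.150189 rad; initial bearing θ = 1.663473 rad.
Destination latitude: φ₂ = arcsin( sin φ₁ cos δ + cos φ₁ sin δ cos θ ) = arcsin(-0.174988) = -10.078°.
Then Δλ = atan2(0.401915, -0.008962) = 1.593092 rad, from sin θ sin δ cos φ₁ over cos δ − sin φ₁ sin φ₂.
Hence λ₂ = -149.182° + 91.277° = -57.905°.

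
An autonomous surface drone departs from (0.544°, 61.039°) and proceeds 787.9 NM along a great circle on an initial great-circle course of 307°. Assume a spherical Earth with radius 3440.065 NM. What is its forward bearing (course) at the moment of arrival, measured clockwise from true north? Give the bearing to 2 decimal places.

final bearing 306.17°

Central angle δ = d/R = 0.229036 rad.
With φ₁ = 0.544° = 0.009495 rad and θ = 307° = 5.358161 rad:
Applying the spherical law of cosines for sides, sin φ₂ = sin φ₁ cos δ + cos φ₁ sin δ cos θ = 0.145876, so φ₂ = 8.388°.
Δλ = atan2( sin θ sin δ cos φ₁ , cos δ − sin φ₁ sin φ₂ ) = atan2(-0.181313, 0.972501) = -0.184324 rad = -10.561°.
λ₂ = 61.039° + -10.561° = 50.478°.
The forward bearing on arrival equals the back-azimuth from the destination plus 180°.
Back-azimuth from P₂ (8.39°, 50.48°) to P₁ (0.54°, 61.04°), with Δλ' = λ₁ − λ₂ = 10.56°: atan2( sin Δλ' cos φ₁ , cos φ₂ sin φ₁ − sin φ₂ cos φ₁ cos Δλ' ) = 126.17°.
Final bearing = (126.17° + 180°) mod 360° = 306.17°.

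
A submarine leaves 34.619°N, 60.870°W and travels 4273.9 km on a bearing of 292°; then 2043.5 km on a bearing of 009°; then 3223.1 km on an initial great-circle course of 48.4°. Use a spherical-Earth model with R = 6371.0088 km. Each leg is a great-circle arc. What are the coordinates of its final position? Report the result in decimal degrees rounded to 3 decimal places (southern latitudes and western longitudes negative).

latitude 65.638°, longitude -42.496°

Apply the spherical direct solution leg by leg, carrying full precision between legs.
Leg 1: from (34.619°, -60.870°), δ = 4273.9/6371.0088 = 0.670836 rad, θ = 292° → φ = 39.542°, λ = -109.237°.
Leg 2: from (39.542°, -109.237°), δ = 2043.5/6371.0088 = 0.320750 rad, θ = 9° → φ = 57.598°, λ = -103.956°.
Leg 3: from (57.598°, -103.956°), δ = 3223.1/6371.0088 = 0.505901 rad, θ = 48.4° → φ = 65.638°, λ = -42.496°.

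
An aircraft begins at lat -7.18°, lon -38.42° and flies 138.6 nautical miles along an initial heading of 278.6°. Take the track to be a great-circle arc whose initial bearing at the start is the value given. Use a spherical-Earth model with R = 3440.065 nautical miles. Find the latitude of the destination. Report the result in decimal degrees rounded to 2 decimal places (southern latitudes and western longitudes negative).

latitude -6.83°

δ = 138.6/3440.065 = 0.040290 rad (2.3084°).
Start latitude φ₁ = -0.125315 rad; initial bearing θ = 4.862487 rad.
sin φ₂ = sin φ₁ cos δ + cos φ₁ sin δ cos θ = (-0.124987)(0.999188) + (0.992158)(0.040279)(0.149535) = -0.118910
φ₂ = asin(-0.118910) = -0.119192 rad = -6.83°.
For the longitude increment, Δλ = atan2( sin θ sin δ cos φ₁, cos δ − sin φ₁ sin φ₂ ) = atan2(-0.039514, 0.984326) = -2.30°.
λ₂ = λ₁ + Δλ = -40.72°.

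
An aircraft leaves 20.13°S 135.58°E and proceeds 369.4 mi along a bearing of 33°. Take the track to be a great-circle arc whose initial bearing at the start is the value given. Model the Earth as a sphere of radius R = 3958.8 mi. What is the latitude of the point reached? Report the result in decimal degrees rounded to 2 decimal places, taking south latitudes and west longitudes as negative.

The arc subtends δ = 369.4/3958.8 = 0.093311 rad at the centre.
With φ₁ = -20.13° = -0.351335 rad and θ = 33° = 0.575959 rad:
Applying the spherical law of cosines for sides, sin φ₂ = sin φ₁ cos δ + cos φ₁ sin δ cos θ = -0.269284, so φ₂ = -15.62°.
Δλ = atan2( sin θ sin δ cos φ₁ , cos δ − sin φ₁ sin φ₂ ) = atan2(0.047647, 0.902975) = 0.052718 rad = 3.02°.
λ₂ = 135.58° + 3.02° = 138.60°.

latitude -15.62°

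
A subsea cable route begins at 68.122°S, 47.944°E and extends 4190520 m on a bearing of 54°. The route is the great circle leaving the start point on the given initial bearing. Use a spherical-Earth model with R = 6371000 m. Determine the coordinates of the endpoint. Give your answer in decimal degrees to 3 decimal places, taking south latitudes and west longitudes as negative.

latitude -36.904°, longitude 86.151°

The arc subtends δ = 4190520/6371000 = 0.657749 rad at the centre.
Start latitude φ₁ = -1.188953 rad; initial bearing θ = 0.942478 rad.
Destination latitude: φ₂ = arcsin( sin φ₁ cos δ + cos φ₁ sin δ cos θ ) = arcsin(-0.600476) = -36.904°.
For the longitude increment, Δλ = atan2( sin θ sin δ cos φ₁, cos δ − sin φ₁ sin φ₂ ) = atan2(0.184297, 0.234141) = 38.207°.
λ₂ = 47.944° + 38.207° = 86.151°.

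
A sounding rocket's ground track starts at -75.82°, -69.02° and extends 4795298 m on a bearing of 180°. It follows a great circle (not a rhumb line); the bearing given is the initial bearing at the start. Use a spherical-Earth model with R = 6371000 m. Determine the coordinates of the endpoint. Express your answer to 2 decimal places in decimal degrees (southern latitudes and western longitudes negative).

Central angle δ = d/R = 0.752676 rad.
Converting: φ₁ = -1.323309 rad, θ = 3.141593 rad.
Applying the spherical law of cosines for sides, sin φ₂ = sin φ₁ cos δ + cos φ₁ sin δ cos θ = -0.875083, so φ₂ = -61.05°.
For the longitude increment, Δλ = atan2( sin θ sin δ cos φ₁, cos δ − sin φ₁ sin φ₂ ) = atan2(0.000000, -0.118558) = 180.00°.
λ₂ = -69.02° + 180.00° = 110.98°.

latitude -61.05°, longitude 110.98°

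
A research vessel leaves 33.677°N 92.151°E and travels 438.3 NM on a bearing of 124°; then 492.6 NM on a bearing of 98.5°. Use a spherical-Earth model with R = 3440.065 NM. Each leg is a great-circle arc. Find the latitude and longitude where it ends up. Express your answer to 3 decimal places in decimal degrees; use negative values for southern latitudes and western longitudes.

Apply the spherical direct solution leg by leg, carrying full precision between legs.
Leg 1: from (33.677°, 92.151°), δ = 438.3/3440.065 = 0.127410 rad, θ = 124° → φ = 29.399°, λ = 99.096°.
Leg 2: from (29.399°, 99.096°), δ = 492.6/3440.065 = 0.143195 rad, θ = 98.5° → φ = 27.871°, λ = 108.283°.

latitude 27.871°, longitude 108.283°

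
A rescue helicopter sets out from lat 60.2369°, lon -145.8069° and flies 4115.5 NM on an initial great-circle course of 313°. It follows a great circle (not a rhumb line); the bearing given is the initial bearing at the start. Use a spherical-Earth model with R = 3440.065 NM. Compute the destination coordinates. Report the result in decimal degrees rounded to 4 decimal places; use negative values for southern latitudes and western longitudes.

latitude 39.2429°, longitude 95.7021°

Angular distance δ = d/R = 4115.5 / 3440.065 = 1.196344 rad.
Converting: φ₁ = 1.051332 rad, θ = 5.462881 rad.
sin φ₂ = sin φ₁ cos δ + cos φ₁ sin δ cos θ = (0.868085)(0.365763) + (0.496415)(0.930708)(0.681998) = 0.632609
φ₂ = asin(0.632609) = 0.684917 rad = 39.2429°.
Then Δλ = atan2(-0.337898, -0.183395) = -2.068059 rad, from sin θ sin δ cos φ₁ over cos δ − sin φ₁ sin φ₂.
λ₂ = -145.8069° + -118.4910° = -264.2979°, normalized to (−180°, 180°] → 95.7021°.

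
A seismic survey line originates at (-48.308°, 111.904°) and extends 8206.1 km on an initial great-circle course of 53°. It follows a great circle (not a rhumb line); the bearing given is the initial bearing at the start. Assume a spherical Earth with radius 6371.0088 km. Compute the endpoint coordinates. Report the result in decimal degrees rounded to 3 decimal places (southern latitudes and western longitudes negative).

latitude 10.139°, longitude 163.081°

Angular distance δ = d/R = 8206.1 / 6371.0088 = 1.288038 rad.
With φ₁ = -48.308° = -0.843134 rad and θ = 53° = 0.925025 rad:
sin φ₂ = sin φ₁ cos δ + cos φ₁ sin δ cos θ = (-0.746731)(0.279006) + (0.665126)(0.960289)(0.601815) = 0.176045
φ₂ = asin(0.176045) = 0.176967 rad = 10.139°.
Δλ = atan2( sin θ sin δ cos φ₁ , cos δ − sin φ₁ sin φ₂ ) = atan2(0.510099, 0.410464) = 0.893211 rad = 51.177°.
λ₂ = λ₁ + Δλ = 163.081°.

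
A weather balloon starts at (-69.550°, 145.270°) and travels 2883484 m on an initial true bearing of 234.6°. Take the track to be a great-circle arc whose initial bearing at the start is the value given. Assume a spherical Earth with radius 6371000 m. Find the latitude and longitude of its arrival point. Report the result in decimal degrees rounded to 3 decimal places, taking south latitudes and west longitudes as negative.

Central angle δ = d/R = 0.452595 rad.
With φ₁ = -69.550° = -1.213876 rad and θ = 234.6° = 4.094542 rad:
Destination latitude: φ₂ = arcsin( sin φ₁ cos δ + cos φ₁ sin δ cos θ ) = arcsin(-0.931146) = -68.614°.
Δλ = atan2( sin θ sin δ cos φ₁ , cos δ − sin φ₁ sin φ₂ ) = atan2(-0.124542, 0.026853) = -1.358435 rad = -77.833°.
Hence λ₂ = 145.270° + -77.833° = 67.437°.

latitude -68.614°, longitude 67.437°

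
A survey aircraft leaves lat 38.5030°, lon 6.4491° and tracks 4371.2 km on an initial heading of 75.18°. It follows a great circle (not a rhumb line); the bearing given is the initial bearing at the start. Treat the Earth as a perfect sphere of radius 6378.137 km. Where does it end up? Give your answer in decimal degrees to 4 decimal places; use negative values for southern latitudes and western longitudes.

Angular distance δ = d/R = 4371.2 / 6378.137 = 0.685341 rad.
Converting: φ₁ = 0.672004 rad, θ = 1.312139 rad.
Destination latitude: φ₂ = arcsin( sin φ₁ cos δ + cos φ₁ sin δ cos θ ) = arcsin(0.608679) = 37.4941°.
Then Δλ = atan2(0.478844, 0.395266) = 0.880723 rad, from sin θ sin δ cos φ₁ over cos δ − sin φ₁ sin φ₂.
λ₂ = λ₁ + Δλ = 56.9108°.

latitude 37.4941°, longitude 56.9108°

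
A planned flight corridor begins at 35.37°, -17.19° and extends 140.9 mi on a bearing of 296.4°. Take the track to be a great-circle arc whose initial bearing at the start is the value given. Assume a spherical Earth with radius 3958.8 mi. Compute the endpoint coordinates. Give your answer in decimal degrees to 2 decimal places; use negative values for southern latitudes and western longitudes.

Angular distance δ = d/R = 140.9 / 3958.8 = 0.035592 rad.
Start latitude φ₁ = 0.617323 rad; initial bearing θ = 5.173156 rad.
sin φ₂ = sin φ₁ cos δ + cos φ₁ sin δ cos θ = (0.578854)(0.999367) + (0.815431)(0.035584)(0.444635) = 0.591389
φ₂ = asin(0.591389) = 0.632781 rad = 36.26°.
Δλ = atan2( sin θ sin δ cos φ₁ , cos δ − sin φ₁ sin φ₂ ) = atan2(-0.025990, 0.657038) = -0.039536 rad = -2.27°.
Hence λ₂ = -17.19° + -2.27° = -19.46°.

latitude 36.26°, longitude -19.46°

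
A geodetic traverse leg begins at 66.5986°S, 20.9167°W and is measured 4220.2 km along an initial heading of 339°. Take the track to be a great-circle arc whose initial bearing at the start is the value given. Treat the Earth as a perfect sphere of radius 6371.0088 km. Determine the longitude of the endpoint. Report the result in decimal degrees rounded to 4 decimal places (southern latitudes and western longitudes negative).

longitude -35.6169°

δ = 4220.2/6371.0088 = 0.662407 rad (37.9531°).
Start latitude φ₁ = -1.162365 rad; initial bearing θ = 5.916666 rad.
Destination latitude: φ₂ = arcsin( sin φ₁ cos δ + cos φ₁ sin δ cos θ ) = arcsin(-0.495613) = -29.7102°.
For the longitude increment, Δλ = atan2( sin θ sin δ cos φ₁, cos δ − sin φ₁ sin φ₂ ) = atan2(-0.087537, 0.333668) = -14.7002°.
Hence λ₂ = -20.9167° + -14.7002° = -35.6169°.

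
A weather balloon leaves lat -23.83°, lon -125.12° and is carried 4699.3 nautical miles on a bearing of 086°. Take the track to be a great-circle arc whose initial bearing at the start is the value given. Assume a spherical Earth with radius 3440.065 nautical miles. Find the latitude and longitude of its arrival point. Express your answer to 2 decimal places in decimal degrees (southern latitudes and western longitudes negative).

δ = 4699.3/3440.065 = 1.366050 rad (78.2689°).
Converting: φ₁ = -0.415912 rad, θ = 1.500983 rad.
sin φ₂ = sin φ₁ cos δ + cos φ₁ sin δ cos θ = (-0.404024)(0.203319) + (0.914748)(0.979113)(0.069756) = -0.019669
φ₂ = asin(-0.019669) = -0.019670 rad = -1.13°.
Then Δλ = atan2(0.893460, 0.195372) = 1.355516 rad, from sin θ sin δ cos φ₁ over cos δ − sin φ₁ sin φ₂.
λ₂ = -125.12° + 77.67° = -47.45°.

latitude -1.13°, longitude -47.45°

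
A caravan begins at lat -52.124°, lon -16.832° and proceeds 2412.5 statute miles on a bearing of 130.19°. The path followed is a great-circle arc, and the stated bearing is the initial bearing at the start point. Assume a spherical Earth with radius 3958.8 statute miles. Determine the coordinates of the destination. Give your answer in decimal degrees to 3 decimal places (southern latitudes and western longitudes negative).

latitude -60.930°, longitude 47.314°

Angular distance δ = d/R = 2412.5 / 3958.8 = 0.609402 rad.
Converting: φ₁ = -0.909735 rad, θ = 2.272244 rad.
Destination latitude: φ₂ = arcsin( sin φ₁ cos δ + cos φ₁ sin δ cos θ ) = arcsin(-0.874028) = -60.930°.
Then Δλ = atan2(0.268448, 0.130084) = 1.119562 rad, from sin θ sin δ cos φ₁ over cos δ − sin φ₁ sin φ₂.
λ₂ = λ₁ + Δλ = 47.314°.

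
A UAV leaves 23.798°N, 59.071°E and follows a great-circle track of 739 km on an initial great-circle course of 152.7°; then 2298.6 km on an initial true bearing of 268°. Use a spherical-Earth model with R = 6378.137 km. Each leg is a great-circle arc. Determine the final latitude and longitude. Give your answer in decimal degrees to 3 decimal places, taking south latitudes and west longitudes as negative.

Apply the spherical direct solution leg by leg, carrying full precision between legs.
Leg 1: from (23.798°, 59.071°), δ = 739/6378.137 = 0.115865 rad, θ = 152.7° → φ = 17.867°, λ = 62.265°.
Leg 2: from (17.867°, 62.265°), δ = 2298.6/6378.137 = 0.360387 rad, θ = 268° → φ = 15.985°, λ = 40.759°.

latitude 15.985°, longitude 40.759°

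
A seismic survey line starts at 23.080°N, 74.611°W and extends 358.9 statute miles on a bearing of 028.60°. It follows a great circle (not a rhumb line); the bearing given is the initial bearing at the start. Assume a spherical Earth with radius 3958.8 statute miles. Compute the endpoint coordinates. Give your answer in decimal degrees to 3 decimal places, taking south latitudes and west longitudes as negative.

latitude 27.615°, longitude -71.808°

Central angle δ = d/R = 0.090659 rad.
Converting: φ₁ = 0.402822 rad, θ = 0.499164 rad.
Applying the spherical law of cosines for sides, sin φ₂ = sin φ₁ cos δ + cos φ₁ sin δ cos θ = 0.463532, so φ₂ = 27.615°.
For the longitude increment, Δλ = atan2( sin θ sin δ cos φ₁, cos δ − sin φ₁ sin φ₂ ) = atan2(0.039869, 0.814181) = 2.803°.
λ₂ = λ₁ + Δλ = -71.808°.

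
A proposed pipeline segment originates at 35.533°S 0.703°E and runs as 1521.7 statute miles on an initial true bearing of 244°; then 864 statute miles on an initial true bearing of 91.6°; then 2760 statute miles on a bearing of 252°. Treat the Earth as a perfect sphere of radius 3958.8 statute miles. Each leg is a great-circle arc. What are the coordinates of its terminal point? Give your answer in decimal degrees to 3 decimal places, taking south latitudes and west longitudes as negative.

latitude -40.971°, longitude -63.597°

Apply the spherical direct solution leg by leg, carrying full precision between legs.
Leg 1: from (-35.533°, 0.703°), δ = 1521.7/3958.8 = 0.384384 rad, θ = 244° → φ = -42.263°, λ = -26.389°.
Leg 2: from (-42.263°, -26.389°), δ = 864/3958.8 = 0.218248 rad, θ = 91.6° → φ = -41.380°, λ = -9.623°.
Leg 3: from (-41.380°, -9.623°), δ = 2760/3958.8 = 0.697181 rad, θ = 252° → φ = -40.971°, λ = -63.597°.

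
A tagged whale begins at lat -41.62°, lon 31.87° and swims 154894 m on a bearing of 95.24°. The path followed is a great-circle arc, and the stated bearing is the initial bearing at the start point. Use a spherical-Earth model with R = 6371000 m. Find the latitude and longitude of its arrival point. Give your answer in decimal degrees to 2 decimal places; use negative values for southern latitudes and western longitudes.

latitude -41.73°, longitude 33.73°

The arc subtends δ = 154894/6371000 = 0.024312 rad at the centre.
Start latitude φ₁ = -0.726406 rad; initial bearing θ = 1.662252 rad.
Destination latitude: φ₂ = arcsin( sin φ₁ cos δ + cos φ₁ sin δ cos θ ) = arcsin(-0.665651) = -41.73°.
Then Δλ = atan2(0.018097, 0.557588) = 0.032445 rad, from sin θ sin δ cos φ₁ over cos δ − sin φ₁ sin φ₂.
λ₂ = 31.87° + 1.86° = 33.73°.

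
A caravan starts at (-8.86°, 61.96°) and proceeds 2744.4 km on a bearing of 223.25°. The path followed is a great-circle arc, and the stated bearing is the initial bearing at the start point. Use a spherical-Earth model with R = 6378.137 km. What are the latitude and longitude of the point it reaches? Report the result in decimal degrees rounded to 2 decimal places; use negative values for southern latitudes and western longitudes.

Angular distance δ = d/R = 2744.4 / 6378.137 = 0.430282 rad.
Converting: φ₁ = -0.154636 rad, θ = 3.896448 rad.
sin φ₂ = sin φ₁ cos δ + cos φ₁ sin δ cos θ = (-0.154021)(0.908848) + (0.988068)(0.417127)(-0.728371) = -0.440180
φ₂ = asin(-0.440180) = -0.455799 rad = -26.12°.
Δλ = atan2( sin θ sin δ cos φ₁ , cos δ − sin φ₁ sin φ₂ ) = atan2(-0.282398, 0.841051) = -0.323940 rad = -18.56°.
λ₂ = λ₁ + Δλ = 43.40°.

latitude -26.12°, longitude 43.40°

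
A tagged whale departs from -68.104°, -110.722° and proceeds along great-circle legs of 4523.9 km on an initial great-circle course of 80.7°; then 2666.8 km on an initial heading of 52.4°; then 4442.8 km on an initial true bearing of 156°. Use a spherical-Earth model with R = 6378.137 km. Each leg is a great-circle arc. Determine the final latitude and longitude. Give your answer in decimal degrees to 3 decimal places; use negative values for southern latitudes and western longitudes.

latitude -58.795°, longitude -0.324°

Apply the spherical direct solution leg by leg, carrying full precision between legs.
Leg 1: from (-68.104°, -110.722°), δ = 4523.9/6378.137 = 0.709282 rad, θ = 80.7° → φ = -41.670°, λ = -51.357°.
Leg 2: from (-41.670°, -51.357°), δ = 2666.8/6378.137 = 0.418116 rad, θ = 52.4° → φ = -24.993°, λ = -30.568°.
Leg 3: from (-24.993°, -30.568°), δ = 4442.8/6378.137 = 0.696567 rad, θ = 156° → φ = -58.795°, λ = -0.324°.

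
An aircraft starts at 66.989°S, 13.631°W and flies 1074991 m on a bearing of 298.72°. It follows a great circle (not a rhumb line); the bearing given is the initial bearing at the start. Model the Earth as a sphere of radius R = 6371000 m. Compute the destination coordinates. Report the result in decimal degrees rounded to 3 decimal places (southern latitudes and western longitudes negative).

Angular distance δ = d/R = 1074991 / 6371000 = 0.168732 rad.
Converting: φ₁ = -1.169179 rad, θ = 5.213648 rad.
sin φ₂ = sin φ₁ cos δ + cos φ₁ sin δ cos θ = (-0.920430)(0.985799) + (0.390908)(0.167932)(0.480530) = -0.875813
φ₂ = asin(-0.875813) = -1.067119 rad = -61.141°.
For the longitude increment, Δλ = atan2( sin θ sin δ cos φ₁, cos δ − sin φ₁ sin φ₂ ) = atan2(-0.057570, 0.179674) = -17.766°.
Hence λ₂ = -13.631° + -17.766° = -31.397°.

latitude -61.141°, longitude -31.397°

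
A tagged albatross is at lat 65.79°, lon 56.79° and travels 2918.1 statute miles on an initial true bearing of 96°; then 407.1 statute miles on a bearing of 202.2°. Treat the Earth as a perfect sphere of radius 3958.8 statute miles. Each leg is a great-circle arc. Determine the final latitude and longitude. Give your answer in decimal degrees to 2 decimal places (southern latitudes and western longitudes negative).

latitude 34.79°, longitude 115.27°

Apply the spherical direct solution leg by leg, carrying full precision between legs.
Leg 1: from (65.79°, 56.79°), δ = 2918.1/3958.8 = 0.737117 rad, θ = 96° → φ = 40.28°, λ = 117.98°.
Leg 2: from (40.28°, 117.98°), δ = 407.1/3958.8 = 0.102834 rad, θ = 202.2° → φ = 34.79°, λ = 115.27°.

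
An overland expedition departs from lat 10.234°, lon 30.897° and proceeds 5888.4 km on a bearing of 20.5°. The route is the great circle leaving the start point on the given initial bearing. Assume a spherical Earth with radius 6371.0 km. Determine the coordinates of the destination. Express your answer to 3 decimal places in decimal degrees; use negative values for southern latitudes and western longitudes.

latitude 57.433°, longitude 62.181°

Central angle δ = d/R = 0.924251 rad.
With φ₁ = 10.234° = 0.178617 rad and θ = 20.5° = 0.357792 rad:
Applying the spherical law of cosines for sides, sin φ₂ = sin φ₁ cos δ + cos φ₁ sin δ cos θ = 0.842762, so φ₂ = 57.433°.
Δλ = atan2( sin θ sin δ cos φ₁ , cos δ − sin φ₁ sin φ₂ ) = atan2(0.275078, 0.452700) = 0.546016 rad = 31.284°.
Hence λ₂ = 30.897° + 31.284° = 62.181°.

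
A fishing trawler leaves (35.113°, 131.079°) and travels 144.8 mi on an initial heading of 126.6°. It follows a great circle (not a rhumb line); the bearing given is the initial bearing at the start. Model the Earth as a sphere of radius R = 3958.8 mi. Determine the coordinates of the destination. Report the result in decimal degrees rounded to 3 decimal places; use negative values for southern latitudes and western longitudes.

latitude 33.847°, longitude 133.105°

Central angle δ = d/R = 0.036577 rad.
With φ₁ = 35.113° = 0.612837 rad and θ = 126.6° = 2.209587 rad:
sin φ₂ = sin φ₁ cos δ + cos φ₁ sin δ cos θ = (0.575191)(0.999331) + (0.818019)(0.036569)(-0.596225) = 0.556971
φ₂ = asin(0.556971) = 0.590734 rad = 33.847°.
Δλ = atan2( sin θ sin δ cos φ₁ , cos δ − sin φ₁ sin φ₂ ) = atan2(0.024015, 0.678967) = 0.035356 rad = 2.026°.
λ₂ = 131.079° + 2.026° = 133.105°.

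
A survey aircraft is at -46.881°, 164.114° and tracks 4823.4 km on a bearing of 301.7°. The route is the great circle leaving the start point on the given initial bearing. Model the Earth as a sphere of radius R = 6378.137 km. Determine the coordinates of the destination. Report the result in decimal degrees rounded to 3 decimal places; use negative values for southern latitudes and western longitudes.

Angular distance δ = d/R = 4823.4 / 6378.137 = 0.756240 rad.
Start latitude φ₁ = -0.818228 rad; initial bearing θ = 5.265658 rad.
Destination latitude: φ₂ = arcsin( sin φ₁ cos δ + cos φ₁ sin δ cos θ ) = arcsin(-0.284513) = -16.530°.
For the longitude increment, Δλ = atan2( sin θ sin δ cos φ₁, cos δ − sin φ₁ sin φ₂ ) = atan2(-0.399049, 0.519745) = -37.516°.
λ₂ = 164.114° + -37.516° = 126.598°.

latitude -16.530°, longitude 126.598°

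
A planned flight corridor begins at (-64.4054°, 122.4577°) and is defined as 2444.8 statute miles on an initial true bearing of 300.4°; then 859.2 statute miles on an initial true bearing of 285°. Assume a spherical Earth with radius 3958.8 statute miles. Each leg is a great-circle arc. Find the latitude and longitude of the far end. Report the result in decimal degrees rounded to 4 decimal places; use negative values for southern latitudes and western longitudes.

latitude -33.3813°, longitude 69.0212°

Apply the spherical direct solution leg by leg, carrying full precision between legs.
Leg 1: from (-64.4054°, 122.4577°), δ = 2444.8/3958.8 = 0.617561 rad, θ = 300.4° → φ = -37.4961°, λ = 83.4449°.
Leg 2: from (-37.4961°, 83.4449°), δ = 859.2/3958.8 = 0.217035 rad, θ = 285° → φ = -33.3813°, λ = 69.0212°.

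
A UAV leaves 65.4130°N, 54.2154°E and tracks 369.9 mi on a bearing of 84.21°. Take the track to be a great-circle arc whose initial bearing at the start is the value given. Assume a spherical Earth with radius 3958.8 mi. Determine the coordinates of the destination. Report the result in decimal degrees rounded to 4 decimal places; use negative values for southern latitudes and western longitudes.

latitude 65.4061°, longitude 67.1030°

δ = 369.9/3958.8 = 0.093437 rad (5.3536°).
With φ₁ = 65.4130° = 1.141672 rad and θ = 84.21° = 1.469742 rad:
sin φ₂ = sin φ₁ cos δ + cos φ₁ sin δ cos θ = (0.909331)(0.995638) + (0.416074)(0.093302)(0.100883) = 0.909280
φ₂ = asin(0.909280) = 1.141551 rad = 65.4061°.
For the longitude increment, Δλ = atan2( sin θ sin δ cos φ₁, cos δ − sin φ₁ sin φ₂ ) = atan2(0.038622, 0.168802) = 12.8876°.
λ₂ = λ₁ + Δλ = 67.1030°.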